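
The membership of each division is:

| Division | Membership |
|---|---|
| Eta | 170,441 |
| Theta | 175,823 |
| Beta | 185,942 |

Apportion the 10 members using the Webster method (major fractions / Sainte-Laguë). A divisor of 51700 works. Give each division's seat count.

With modified divisor 51700: modified quotas Eta 3.297, Theta 3.401, Beta 3.597.
Rounding to the nearest integer: Eta 3, Theta 3, Beta 4 (total 10).

Eta 3, Theta 3, Beta 4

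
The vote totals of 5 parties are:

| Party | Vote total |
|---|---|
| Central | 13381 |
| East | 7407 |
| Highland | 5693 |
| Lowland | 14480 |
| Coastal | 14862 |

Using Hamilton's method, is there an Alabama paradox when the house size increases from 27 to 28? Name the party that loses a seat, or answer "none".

none

At 27 seats: Central 6, East 4, Highland 3, Lowland 7, Coastal 7.
At 28 seats: Central 7, East 4, Highland 3, Lowland 7, Coastal 7.
No party's allocation decreased.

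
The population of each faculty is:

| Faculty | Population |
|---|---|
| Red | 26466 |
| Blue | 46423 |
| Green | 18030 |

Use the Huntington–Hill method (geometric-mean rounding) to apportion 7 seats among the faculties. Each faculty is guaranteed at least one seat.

Red 2; Blue 4; Green 1

With divisor 13075: modified quotas Red 2.024, Blue 3.551, Green 1.379.
Geometric-mean thresholds: Red √(2·3)=2.449, Blue √(3·4)=3.464, Green √(1·2)=1.414.
Each quota rounded against its threshold gives Red 2, Blue 4, Green 1 (total 7).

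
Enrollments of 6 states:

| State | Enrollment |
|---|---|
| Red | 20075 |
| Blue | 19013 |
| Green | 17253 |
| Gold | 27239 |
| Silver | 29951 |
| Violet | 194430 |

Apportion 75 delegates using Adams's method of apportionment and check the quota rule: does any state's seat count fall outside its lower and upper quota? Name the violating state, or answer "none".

Standard quotas: Red 4.889, Blue 4.630, Green 4.202, Gold 6.634, Silver 7.294, Violet 47.351.
Adams allocation: Red 5, Blue 5, Green 5, Gold 7, Silver 7, Violet 46.
Violet has quota 47.351 (lower 47, upper 48) but receives 46 — outside the quota interval.

Violet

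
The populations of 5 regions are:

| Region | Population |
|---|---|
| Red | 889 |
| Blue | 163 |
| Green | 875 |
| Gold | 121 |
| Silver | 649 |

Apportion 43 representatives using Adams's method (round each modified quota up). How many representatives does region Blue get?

3

Standard divisor 2697/43 ≈ 62.721; standard quotas: Red 14.174, Blue 2.599, Green 13.951, Gold 1.929, Silver 10.347.
Rounding up gives 15, 3, 14, 2, 11 = 45 seats, so the divisor must be adjusted.
With modified divisor 66: modified quotas Red 13.470, Blue 2.470, Green 13.258, Gold 1.833, Silver 9.833.
Rounding up: Red 14, Blue 3, Green 14, Gold 2, Silver 10 (total 43).
Blue receives 3.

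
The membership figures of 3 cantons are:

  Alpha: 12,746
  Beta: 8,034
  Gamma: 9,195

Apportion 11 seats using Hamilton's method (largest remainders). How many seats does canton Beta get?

3

The standard divisor is 29975/11 = 2725.
Standard quotas: Alpha 4.6774, Beta 2.9483, Gamma 3.3743.
Lower quotas: Alpha 4, Beta 2, Gamma 3 (sum 9, leaving 2 seats).
Remainders in descending order: Beta 0.9483, Alpha 0.6774, Gamma 0.3743.
Largest remainders: Beta, Alpha receive the extra seats.
Beta receives 3.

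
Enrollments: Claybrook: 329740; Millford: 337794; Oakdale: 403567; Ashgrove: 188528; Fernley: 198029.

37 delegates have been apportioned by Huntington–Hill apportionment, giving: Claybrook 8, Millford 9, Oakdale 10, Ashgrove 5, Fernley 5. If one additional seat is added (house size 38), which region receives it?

Priority for the next seat is population ÷ (√(s·(s+1))).
Priorities: Claybrook 38860.232, Millford 35606.614, Oakdale 38478.604, Ashgrove 34420.346, Fernley 36154.983.
Highest priority: Claybrook.

Claybrook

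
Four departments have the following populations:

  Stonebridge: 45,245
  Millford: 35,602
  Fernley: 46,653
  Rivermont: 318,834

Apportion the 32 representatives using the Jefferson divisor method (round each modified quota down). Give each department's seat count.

Stonebridge 3, Millford 2, Fernley 3, Rivermont 24

Standard divisor 446334/32 ≈ 13947.938; standard quotas: Stonebridge 3.244, Millford 2.552, Fernley 3.345, Rivermont 22.859.
Rounding down gives 3, 2, 3, 22 = 30 seats, so the divisor must be adjusted.
With modified divisor 13000: modified quotas Stonebridge 3.480, Millford 2.739, Fernley 3.589, Rivermont 24.526.
Rounding down: Stonebridge 3, Millford 2, Fernley 3, Rivermont 24 (total 32).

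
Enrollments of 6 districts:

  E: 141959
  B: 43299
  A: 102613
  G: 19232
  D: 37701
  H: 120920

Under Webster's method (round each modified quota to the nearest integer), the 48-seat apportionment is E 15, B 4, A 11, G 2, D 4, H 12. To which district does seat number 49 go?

H

Priority for the next seat is population ÷ (current seats + 0.5).
Priorities: E 9158.645, B 9622.000, A 8922.870, G 7692.800, D 8378.000, H 9673.600.
Highest priority: H.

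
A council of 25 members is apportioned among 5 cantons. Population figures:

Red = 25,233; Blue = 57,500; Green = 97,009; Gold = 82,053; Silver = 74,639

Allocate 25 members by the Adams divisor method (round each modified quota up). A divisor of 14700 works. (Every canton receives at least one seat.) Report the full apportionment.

Red=2, Blue=4, Green=7, Gold=6, Silver=6

With modified divisor 14700: modified quotas Red 1.717, Blue 3.912, Green 6.599, Gold 5.582, Silver 5.077.
Rounding up: Red 2, Blue 4, Green 7, Gold 6, Silver 6 (total 25).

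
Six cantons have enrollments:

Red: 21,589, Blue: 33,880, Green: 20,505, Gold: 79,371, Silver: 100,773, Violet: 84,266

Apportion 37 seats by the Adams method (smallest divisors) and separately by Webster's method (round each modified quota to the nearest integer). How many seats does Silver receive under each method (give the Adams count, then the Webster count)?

Adams: Red 3, Blue 4, Green 3, Gold 8, Silver 10, Violet 9.
Webster: Red 2, Blue 4, Green 2, Gold 9, Silver 11, Violet 9.
Silver gets 10 under Adams and 11 under Webster.

10 and 11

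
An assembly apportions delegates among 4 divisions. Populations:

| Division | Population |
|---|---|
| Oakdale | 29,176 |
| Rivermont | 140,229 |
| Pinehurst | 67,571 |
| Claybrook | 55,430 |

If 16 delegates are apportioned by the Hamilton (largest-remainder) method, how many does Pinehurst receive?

4

The standard divisor is 292406/16 ≈ 18275.375.
Standard quotas: Oakdale 1.5965, Rivermont 7.6731, Pinehurst 3.6974, Claybrook 3.0330.
Lower quotas: Oakdale 1, Rivermont 7, Pinehurst 3, Claybrook 3 (sum 14, leaving 2 seats).
Remainders in descending order: Pinehurst 0.6974, Rivermont 0.6731, Oakdale 0.5965, Claybrook 0.0330.
Largest remainders: Pinehurst, Rivermont receive the extra seats.
Pinehurst receives 4.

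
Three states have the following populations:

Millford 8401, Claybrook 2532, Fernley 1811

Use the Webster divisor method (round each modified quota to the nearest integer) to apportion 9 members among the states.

Millford=6; Claybrook=2; Fernley=1

Standard divisor 12744/9 ≈ 1416; standard quotas: Millford 5.933, Claybrook 1.788, Fernley 1.279.
Rounding to the nearest integer gives Millford 6, Claybrook 2, Fernley 1 — total 9, matching the house size, so no adjustment is needed.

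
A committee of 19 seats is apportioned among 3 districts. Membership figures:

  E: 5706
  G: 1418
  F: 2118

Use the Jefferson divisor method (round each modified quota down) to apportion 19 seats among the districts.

Standard divisor 9242/19 ≈ 486.421; standard quotas: E 11.731, G 2.915, F 4.354.
Rounding down gives 11, 2, 4 = 17 seats, so the divisor must be adjusted.
With modified divisor 460: modified quotas E 12.404, G 3.083, F 4.604.
Rounding down: E 12, G 3, F 4 (total 19).

E 12; G 3; F 4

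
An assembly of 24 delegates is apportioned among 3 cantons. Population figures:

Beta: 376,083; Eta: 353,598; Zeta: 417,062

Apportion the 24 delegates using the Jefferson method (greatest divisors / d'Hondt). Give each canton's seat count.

Beta: 8, Eta: 7, Zeta: 9

Standard divisor 1146743/24 ≈ 47780.958; standard quotas: Beta 7.871, Eta 7.400, Zeta 8.729.
Rounding down gives 7, 7, 8 = 22 seats, so the divisor must be adjusted.
With modified divisor 45300: modified quotas Beta 8.302, Eta 7.806, Zeta 9.207.
Rounding down: Beta 8, Eta 7, Zeta 9 (total 24).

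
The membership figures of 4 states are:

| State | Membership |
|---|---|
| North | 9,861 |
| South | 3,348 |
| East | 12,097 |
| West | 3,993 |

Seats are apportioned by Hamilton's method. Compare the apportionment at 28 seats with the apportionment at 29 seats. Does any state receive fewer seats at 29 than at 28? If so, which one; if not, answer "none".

At 28 seats: North 9, South 3, East 12, West 4.
At 29 seats: North 10, South 3, East 12, West 4.
No state's allocation decreased.

none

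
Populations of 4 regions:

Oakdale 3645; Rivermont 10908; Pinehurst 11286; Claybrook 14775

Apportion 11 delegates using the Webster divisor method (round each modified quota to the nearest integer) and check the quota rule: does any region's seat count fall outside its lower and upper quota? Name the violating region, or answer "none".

none

Standard quotas: Oakdale 0.987, Rivermont 2.954, Pinehurst 3.057, Claybrook 4.002.
Webster allocation: Oakdale 1, Rivermont 3, Pinehurst 3, Claybrook 4.
Every allocation lies between the lower and upper quota.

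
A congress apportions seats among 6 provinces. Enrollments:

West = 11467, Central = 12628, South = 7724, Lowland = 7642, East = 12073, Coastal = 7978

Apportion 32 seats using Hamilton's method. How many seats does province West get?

Standard divisor: 59512 ÷ 32 ≈ 1859.75.
Standard quotas: West 6.1659, Central 6.7902, South 4.1532, Lowland 4.1092, East 6.4917, Coastal 4.2898.
Lower quotas: West 6, Central 6, South 4, Lowland 4, East 6, Coastal 4 (sum 30, leaving 2 seats).
Remainders in descending order: Central 0.7902, East 0.4917, Coastal 0.2898, West 0.1659, South 0.1532, Lowland 0.1092.
The surplus seats go to Central, East.
West receives 6.

6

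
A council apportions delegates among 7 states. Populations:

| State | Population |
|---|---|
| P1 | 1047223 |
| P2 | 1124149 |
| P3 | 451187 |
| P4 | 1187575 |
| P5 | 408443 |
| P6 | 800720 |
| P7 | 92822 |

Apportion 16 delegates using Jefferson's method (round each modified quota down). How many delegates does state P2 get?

4

Standard divisor 5112119/16 ≈ 319507.438; standard quotas: P1 3.278, P2 3.518, P3 1.412, P4 3.717, P5 1.278, P6 2.506, P7 0.291.
Rounding down gives 3, 3, 1, 3, 1, 2, 0 = 13 seats, so the divisor must be adjusted.
With modified divisor 264400: modified quotas P1 3.961, P2 4.252, P3 1.706, P4 4.492, P5 1.545, P6 3.028, P7 0.351.
Rounding down: P1 3, P2 4, P3 1, P4 4, P5 1, P6 3, P7 0 (total 16).
P2 receives 4.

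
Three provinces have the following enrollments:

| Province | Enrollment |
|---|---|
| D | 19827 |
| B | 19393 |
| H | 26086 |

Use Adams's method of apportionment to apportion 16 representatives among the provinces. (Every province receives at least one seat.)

D: 5; B: 5; H: 6

Standard divisor 65306/16 ≈ 4081.625; standard quotas: D 4.858, B 4.751, H 6.391.
Rounding up gives 5, 5, 7 = 17 seats, so the divisor must be adjusted.
With modified divisor 4600: modified quotas D 4.310, B 4.216, H 5.671.
Rounding up: D 5, B 5, H 6 (total 16).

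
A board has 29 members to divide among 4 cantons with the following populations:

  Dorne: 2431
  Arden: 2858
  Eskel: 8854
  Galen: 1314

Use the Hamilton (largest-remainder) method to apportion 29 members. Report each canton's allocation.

Dorne 5, Arden 5, Eskel 17, Galen 2

Standard divisor: 15457 ÷ 29 = 533.
Standard quotas: Dorne 4.5610, Arden 5.3621, Eskel 16.6116, Galen 2.4653.
Lower quotas: Dorne 4, Arden 5, Eskel 16, Galen 2 (sum 27, leaving 2 seats).
Remainders in descending order: Eskel 0.6116, Dorne 0.5610, Galen 0.4653, Arden 0.3621.
The surplus seats go to Eskel, Dorne.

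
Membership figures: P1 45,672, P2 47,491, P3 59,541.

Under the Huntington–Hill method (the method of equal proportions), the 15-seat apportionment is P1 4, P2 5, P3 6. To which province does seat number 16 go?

Priority for the next seat is population ÷ (√(s·(s+1))).
Priorities: P1 10212.570, P2 8670.631, P3 9187.376.
Highest priority: P1.

P1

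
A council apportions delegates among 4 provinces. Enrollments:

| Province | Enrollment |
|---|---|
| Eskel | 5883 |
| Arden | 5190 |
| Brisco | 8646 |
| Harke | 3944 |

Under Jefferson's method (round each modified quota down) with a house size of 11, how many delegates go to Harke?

2

Standard divisor 23663/11 ≈ 2151.182; standard quotas: Eskel 2.735, Arden 2.413, Brisco 4.019, Harke 1.833.
Rounding down gives 2, 2, 4, 1 = 9 seats, so the divisor must be adjusted.
With modified divisor 1800: modified quotas Eskel 3.268, Arden 2.883, Brisco 4.803, Harke 2.191.
Rounding down: Eskel 3, Arden 2, Brisco 4, Harke 2 (total 11).
Harke receives 2.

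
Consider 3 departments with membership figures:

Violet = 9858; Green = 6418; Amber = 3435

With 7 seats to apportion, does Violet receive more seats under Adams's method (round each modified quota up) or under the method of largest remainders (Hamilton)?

Adams: Violet 3, Green 2, Amber 2.
Hamilton: Violet 4, Green 2, Amber 1.
Violet gets 3 under Adams and 4 under Hamilton.

Hamilton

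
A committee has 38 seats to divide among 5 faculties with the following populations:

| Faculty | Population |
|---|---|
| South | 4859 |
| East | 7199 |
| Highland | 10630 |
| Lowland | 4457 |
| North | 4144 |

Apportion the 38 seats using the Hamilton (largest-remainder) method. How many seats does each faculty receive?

Standard divisor: 31289 ÷ 38 ≈ 823.395.
Standard quotas: South 5.9012, East 8.7431, Highland 12.9100, Lowland 5.4130, North 5.0328.
Lower quotas: South 5, East 8, Highland 12, Lowland 5, North 5 (sum 35, leaving 3 seats).
Remainders in descending order: Highland 0.9100, South 0.9012, East 0.7431, Lowland 0.4130, North 0.0328.
Largest remainders: Highland, South, East receive the extra seats.

South 6; East 9; Highland 13; Lowland 5; North 5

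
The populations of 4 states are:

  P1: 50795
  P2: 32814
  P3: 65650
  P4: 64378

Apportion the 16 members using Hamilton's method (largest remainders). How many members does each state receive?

P1 4; P2 2; P3 5; P4 5

The standard divisor is 213637/16 ≈ 13352.312.
Standard quotas: P1 3.8042, P2 2.4576, P3 4.9168, P4 4.8215.
Lower quotas: P1 3, P2 2, P3 4, P4 4 (sum 13, leaving 3 seats).
Remainders in descending order: P3 0.9168, P4 0.8215, P1 0.8042, P2 0.4576.
Largest remainders: P3, P4, P1 receive the extra seats.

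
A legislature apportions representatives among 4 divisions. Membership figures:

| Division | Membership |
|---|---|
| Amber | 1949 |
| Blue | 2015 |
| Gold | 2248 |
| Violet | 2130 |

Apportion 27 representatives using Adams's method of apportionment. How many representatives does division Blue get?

Standard divisor 8342/27 ≈ 308.963; standard quotas: Amber 6.308, Blue 6.522, Gold 7.276, Violet 6.894.
Rounding up gives 7, 7, 8, 7 = 29 seats, so the divisor must be adjusted.
With modified divisor 330: modified quotas Amber 5.906, Blue 6.106, Gold 6.812, Violet 6.455.
Rounding up: Amber 6, Blue 7, Gold 7, Violet 7 (total 27).
Blue receives 7.

7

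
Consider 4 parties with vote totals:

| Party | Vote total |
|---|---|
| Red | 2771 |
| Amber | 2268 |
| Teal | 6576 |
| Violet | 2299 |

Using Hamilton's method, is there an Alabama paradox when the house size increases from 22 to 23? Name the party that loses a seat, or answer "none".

none

At 22 seats: Red 4, Amber 4, Teal 10, Violet 4.
At 23 seats: Red 4, Amber 4, Teal 11, Violet 4.
No party's allocation decreased.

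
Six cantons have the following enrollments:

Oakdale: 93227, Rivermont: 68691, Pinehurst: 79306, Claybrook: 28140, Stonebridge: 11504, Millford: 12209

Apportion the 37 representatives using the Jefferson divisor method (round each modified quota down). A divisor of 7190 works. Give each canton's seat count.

Oakdale 12; Rivermont 9; Pinehurst 11; Claybrook 3; Stonebridge 1; Millford 1

With modified divisor 7190: modified quotas Oakdale 12.966, Rivermont 9.554, Pinehurst 11.030, Claybrook 3.914, Stonebridge 1.600, Millford 1.698.
Rounding down: Oakdale 12, Rivermont 9, Pinehurst 11, Claybrook 3, Stonebridge 1, Millford 1 (total 37).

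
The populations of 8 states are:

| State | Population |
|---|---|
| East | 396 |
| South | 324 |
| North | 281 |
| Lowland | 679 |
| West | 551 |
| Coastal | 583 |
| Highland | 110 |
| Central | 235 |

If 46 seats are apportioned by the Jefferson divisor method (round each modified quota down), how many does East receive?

6

Standard divisor 3159/46 ≈ 68.674; standard quotas: East 5.766, South 4.718, North 4.092, Lowland 9.887, West 8.023, Coastal 8.489, Highland 1.602, Central 3.422.
Rounding down gives 5, 4, 4, 9, 8, 8, 1, 3 = 42 seats, so the divisor must be adjusted.
With modified divisor 63: modified quotas East 6.286, South 5.143, North 4.460, Lowland 10.778, West 8.746, Coastal 9.254, Highland 1.746, Central 3.730.
Rounding down: East 6, South 5, North 4, Lowland 10, West 8, Coastal 9, Highland 1, Central 3 (total 46).
East receives 6.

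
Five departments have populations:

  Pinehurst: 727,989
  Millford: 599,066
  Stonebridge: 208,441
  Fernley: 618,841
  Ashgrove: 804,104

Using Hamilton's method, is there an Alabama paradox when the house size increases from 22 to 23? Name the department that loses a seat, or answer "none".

At 22 seats: Pinehurst 5, Millford 4, Stonebridge 2, Fernley 5, Ashgrove 6.
At 23 seats: Pinehurst 6, Millford 5, Stonebridge 1, Fernley 5, Ashgrove 6.
Stonebridge drops from 2 to 1.

Stonebridge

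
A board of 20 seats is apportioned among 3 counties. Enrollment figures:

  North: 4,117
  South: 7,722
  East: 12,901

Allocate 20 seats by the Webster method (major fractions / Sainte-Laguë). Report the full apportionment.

North 3; South 6; East 11

Standard divisor 24740/20 ≈ 1237; standard quotas: North 3.328, South 6.243, East 10.429.
Rounding to the nearest integer gives 3, 6, 10 = 19 seats, so the divisor must be adjusted.
With modified divisor 1200: modified quotas North 3.431, South 6.435, East 10.751.
Rounding to the nearest integer: North 3, South 6, East 11 (total 20).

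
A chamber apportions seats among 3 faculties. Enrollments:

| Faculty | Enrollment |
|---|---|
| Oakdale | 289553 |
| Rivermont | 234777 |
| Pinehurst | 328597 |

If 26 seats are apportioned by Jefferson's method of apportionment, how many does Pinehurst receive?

Standard divisor 852927/26 ≈ 32804.885; standard quotas: Oakdale 8.827, Rivermont 7.157, Pinehurst 10.017.
Rounding down gives 8, 7, 10 = 25 seats, so the divisor must be adjusted.
With modified divisor 31000: modified quotas Oakdale 9.340, Rivermont 7.573, Pinehurst 10.600.
Rounding down: Oakdale 9, Rivermont 7, Pinehurst 10 (total 26).
Pinehurst receives 10.

10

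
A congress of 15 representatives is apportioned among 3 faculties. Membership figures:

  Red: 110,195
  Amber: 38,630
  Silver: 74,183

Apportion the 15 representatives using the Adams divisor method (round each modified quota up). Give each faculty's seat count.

Red 7, Amber 3, Silver 5

Standard divisor 223008/15 ≈ 14867.2; standard quotas: Red 7.412, Amber 2.598, Silver 4.990.
Rounding up gives 8, 3, 5 = 16 seats, so the divisor must be adjusted.
With modified divisor 17100: modified quotas Red 6.444, Amber 2.259, Silver 4.338.
Rounding up: Red 7, Amber 3, Silver 5 (total 15).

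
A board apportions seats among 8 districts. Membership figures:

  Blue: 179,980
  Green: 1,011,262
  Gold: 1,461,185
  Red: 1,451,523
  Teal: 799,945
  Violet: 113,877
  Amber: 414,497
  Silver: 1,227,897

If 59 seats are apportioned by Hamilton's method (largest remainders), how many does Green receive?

9

Total 6660166; standard divisor 6660166/59 ≈ 112884.169.
Standard quotas: Blue 1.5944, Green 8.9584, Gold 12.9441, Red 12.8585, Teal 7.0864, Violet 1.0088, Amber 3.6719, Silver 10.8775.
Lower quotas: Blue 1, Green 8, Gold 12, Red 12, Teal 7, Violet 1, Amber 3, Silver 10 (sum 54, leaving 5 seats).
Remainders in descending order: Green 0.9584, Gold 0.9441, Silver 0.8775, Red 0.8585, Amber 0.6719, Blue 0.5944, Teal 0.0864, Violet 0.0088.
Largest remainders: Green, Gold, Silver, Red, Amber receive the extra seats.
Green receives 9.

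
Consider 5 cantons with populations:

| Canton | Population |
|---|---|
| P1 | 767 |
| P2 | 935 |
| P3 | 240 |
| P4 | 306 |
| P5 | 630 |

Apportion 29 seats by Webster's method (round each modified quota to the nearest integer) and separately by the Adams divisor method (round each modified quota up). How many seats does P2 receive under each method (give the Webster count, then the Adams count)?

Webster: P1 8, P2 10, P3 2, P4 3, P5 6.
Adams: P1 8, P2 9, P3 3, P4 3, P5 6.
P2 gets 10 under Webster and 9 under Adams.

10 and 9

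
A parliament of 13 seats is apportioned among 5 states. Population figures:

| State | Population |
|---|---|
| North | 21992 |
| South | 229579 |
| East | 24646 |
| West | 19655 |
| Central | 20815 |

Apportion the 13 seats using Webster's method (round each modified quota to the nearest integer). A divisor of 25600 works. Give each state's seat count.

North: 1; South: 9; East: 1; West: 1; Central: 1

With modified divisor 25600: modified quotas North 0.859, South 8.968, East 0.963, West 0.768, Central 0.813.
Rounding to the nearest integer: North 1, South 9, East 1, West 1, Central 1 (total 13).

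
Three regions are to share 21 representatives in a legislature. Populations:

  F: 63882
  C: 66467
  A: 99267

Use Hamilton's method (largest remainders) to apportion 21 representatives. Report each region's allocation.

Standard divisor: 229616 ÷ 21 ≈ 10934.095.
Standard quotas: F 5.8425, C 6.0789, A 9.0787.
Lower quotas: F 5, C 6, A 9 (sum 20, leaving 1 seat).
Remainders in descending order: F 0.8425, C 0.0789, A 0.0787.
Largest remainder: F receives the extra seat.

F 6, C 6, A 9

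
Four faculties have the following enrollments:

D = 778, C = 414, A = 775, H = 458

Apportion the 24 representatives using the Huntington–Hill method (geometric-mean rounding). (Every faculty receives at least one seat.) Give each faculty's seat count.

With divisor 103: modified quotas D 7.553, C 4.019, A 7.524, H 4.447.
Geometric-mean thresholds: D √(7·8)=7.483, C √(4·5)=4.472, A √(7·8)=7.483, H √(4·5)=4.472.
Each quota rounded against its threshold gives D 8, C 4, A 8, H 4 (total 24).

D 8, C 4, A 8, H 4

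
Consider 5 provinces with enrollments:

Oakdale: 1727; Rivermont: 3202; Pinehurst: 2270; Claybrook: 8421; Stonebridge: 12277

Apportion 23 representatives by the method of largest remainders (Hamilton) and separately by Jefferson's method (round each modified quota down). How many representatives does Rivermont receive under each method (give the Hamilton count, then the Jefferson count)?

3 and 2

Hamilton: Oakdale 1, Rivermont 3, Pinehurst 2, Claybrook 7, Stonebridge 10.
Jefferson: Oakdale 1, Rivermont 2, Pinehurst 2, Claybrook 7, Stonebridge 11.
Rivermont gets 3 under Hamilton and 2 under Jefferson.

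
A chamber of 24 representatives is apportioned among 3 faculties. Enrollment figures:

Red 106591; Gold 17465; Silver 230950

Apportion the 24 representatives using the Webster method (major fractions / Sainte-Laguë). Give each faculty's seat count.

Red 7, Gold 1, Silver 16

Standard divisor 355006/24 ≈ 14791.917; standard quotas: Red 7.206, Gold 1.181, Silver 15.613.
Rounding to the nearest integer gives Red 7, Gold 1, Silver 16 — total 24, matching the house size, so no adjustment is needed.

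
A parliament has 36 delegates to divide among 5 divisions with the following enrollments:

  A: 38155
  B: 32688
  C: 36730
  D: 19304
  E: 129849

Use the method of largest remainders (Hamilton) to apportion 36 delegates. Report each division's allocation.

A: 5, B: 5, C: 5, D: 3, E: 18

Total 256726; standard divisor 256726/36 ≈ 7131.278.
Standard quotas: A 5.3504, B 4.5838, C 5.1505, D 2.7069, E 18.2084.
Lower quotas: A 5, B 4, C 5, D 2, E 18 (sum 34, leaving 2 seats).
Remainders in descending order: D 0.7069, B 0.5838, A 0.3504, E 0.2084, C 0.1505.
The surplus seats go to D, B.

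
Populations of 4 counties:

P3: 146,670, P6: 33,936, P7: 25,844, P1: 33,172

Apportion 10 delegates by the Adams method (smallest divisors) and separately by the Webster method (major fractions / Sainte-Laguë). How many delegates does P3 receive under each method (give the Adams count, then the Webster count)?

5 and 6

Adams: P3 5, P6 2, P7 1, P1 2.
Webster: P3 6, P6 2, P7 1, P1 1.
P3 gets 5 under Adams and 6 under Webster.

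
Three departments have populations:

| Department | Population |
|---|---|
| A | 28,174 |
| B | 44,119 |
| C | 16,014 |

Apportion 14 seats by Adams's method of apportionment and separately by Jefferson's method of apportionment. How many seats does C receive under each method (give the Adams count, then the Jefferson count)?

Adams: A 4, B 7, C 3.
Jefferson: A 5, B 7, C 2.
C gets 3 under Adams and 2 under Jefferson.

3 and 2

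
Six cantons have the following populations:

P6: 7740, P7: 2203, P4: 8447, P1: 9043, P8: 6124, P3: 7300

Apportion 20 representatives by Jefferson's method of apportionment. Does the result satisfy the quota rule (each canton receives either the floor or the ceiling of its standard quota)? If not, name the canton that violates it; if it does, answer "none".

Standard quotas: P6 3.789, P7 1.078, P4 4.135, P1 4.427, P8 2.998, P3 3.573.
Jefferson allocation: P6 4, P7 1, P4 4, P1 4, P8 3, P3 4.
Every allocation lies between the lower and upper quota.

none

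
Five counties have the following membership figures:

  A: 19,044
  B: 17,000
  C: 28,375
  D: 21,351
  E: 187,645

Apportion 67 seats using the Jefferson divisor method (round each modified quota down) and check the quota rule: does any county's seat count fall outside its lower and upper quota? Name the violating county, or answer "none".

Standard quotas: A 4.667, B 4.166, C 6.953, D 5.232, E 45.982.
Jefferson allocation: A 4, B 4, C 7, D 5, E 47.
E has quota 45.982 (lower 45, upper 46) but receives 47 — outside the quota interval.

E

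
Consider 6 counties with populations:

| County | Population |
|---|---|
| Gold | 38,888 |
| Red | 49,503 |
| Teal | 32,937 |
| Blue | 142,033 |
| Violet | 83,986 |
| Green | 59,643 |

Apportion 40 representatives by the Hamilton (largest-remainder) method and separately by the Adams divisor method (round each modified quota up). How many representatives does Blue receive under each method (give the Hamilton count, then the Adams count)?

14 and 13

Hamilton: Gold 4, Red 5, Teal 3, Blue 14, Violet 8, Green 6.
Adams: Gold 4, Red 5, Teal 4, Blue 13, Violet 8, Green 6.
Blue gets 14 under Hamilton and 13 under Adams.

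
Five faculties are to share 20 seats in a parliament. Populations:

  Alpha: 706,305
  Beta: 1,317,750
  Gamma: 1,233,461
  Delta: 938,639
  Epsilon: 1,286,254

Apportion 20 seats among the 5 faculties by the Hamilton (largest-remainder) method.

The standard divisor is 5482409/20 ≈ 274120.45.
Standard quotas: Alpha 2.5766, Beta 4.8072, Gamma 4.4997, Delta 3.4242, Epsilon 4.6923.
Lower quotas: Alpha 2, Beta 4, Gamma 4, Delta 3, Epsilon 4 (sum 17, leaving 3 seats).
Remainders in descending order: Beta 0.8072, Epsilon 0.6923, Alpha 0.5766, Gamma 0.4997, Delta 0.4242.
The surplus seats go to Beta, Epsilon, Alpha.

Alpha 3, Beta 5, Gamma 4, Delta 3, Epsilon 5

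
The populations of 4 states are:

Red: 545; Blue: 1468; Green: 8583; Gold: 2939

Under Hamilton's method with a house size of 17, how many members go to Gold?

4

The standard divisor is 13535/17 ≈ 796.176.
Standard quotas: Red 0.6845, Blue 1.8438, Green 10.7803, Gold 3.6914.
Lower quotas: Red 0, Blue 1, Green 10, Gold 3 (sum 14, leaving 3 seats).
Remainders in descending order: Blue 0.8438, Green 0.7803, Gold 0.6914, Red 0.6845.
Largest remainders: Blue, Green, Gold receive the extra seats.
Gold receives 4.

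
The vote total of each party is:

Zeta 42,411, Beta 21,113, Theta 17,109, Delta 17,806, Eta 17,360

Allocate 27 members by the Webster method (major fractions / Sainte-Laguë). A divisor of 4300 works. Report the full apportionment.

Zeta=10, Beta=5, Theta=4, Delta=4, Eta=4

With modified divisor 4300: modified quotas Zeta 9.863, Beta 4.910, Theta 3.979, Delta 4.141, Eta 4.037.
Rounding to the nearest integer: Zeta 10, Beta 5, Theta 4, Delta 4, Eta 4 (total 27).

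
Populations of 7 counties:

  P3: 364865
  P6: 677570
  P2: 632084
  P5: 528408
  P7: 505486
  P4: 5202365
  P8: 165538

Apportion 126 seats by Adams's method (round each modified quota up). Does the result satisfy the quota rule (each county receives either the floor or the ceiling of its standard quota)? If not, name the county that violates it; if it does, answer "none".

Standard quotas: P3 5.692, P6 10.571, P2 9.861, P5 8.244, P7 7.886, P4 81.163, P8 2.583.
Adams allocation: P3 6, P6 11, P2 10, P5 9, P7 8, P4 79, P8 3.
P4 has quota 81.163 (lower 81, upper 82) but receives 79 — outside the quota interval.

P4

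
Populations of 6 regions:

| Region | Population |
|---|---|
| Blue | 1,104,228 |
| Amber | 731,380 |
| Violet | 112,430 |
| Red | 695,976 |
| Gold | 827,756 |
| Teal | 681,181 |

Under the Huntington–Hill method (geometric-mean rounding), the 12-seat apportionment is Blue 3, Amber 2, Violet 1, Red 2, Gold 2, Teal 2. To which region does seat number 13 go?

Gold

Priority for the next seat is population ÷ (√(s·(s+1))).
Priorities: Blue 318763.167, Amber 298584.635, Violet 79500.015, Red 284131.012, Gold 337929.972, Teal 278090.979.
Highest priority: Gold.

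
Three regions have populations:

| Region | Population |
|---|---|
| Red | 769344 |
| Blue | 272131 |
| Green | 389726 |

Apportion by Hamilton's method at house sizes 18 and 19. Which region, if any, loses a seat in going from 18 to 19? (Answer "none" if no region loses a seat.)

At 18 seats: Red 10, Blue 3, Green 5.
At 19 seats: Red 10, Blue 4, Green 5.
No region's allocation decreased.

none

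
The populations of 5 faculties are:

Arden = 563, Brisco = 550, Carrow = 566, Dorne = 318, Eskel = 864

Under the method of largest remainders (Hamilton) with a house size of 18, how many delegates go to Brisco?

3

Total 2861; standard divisor 2861/18 ≈ 158.944.
Standard quotas: Arden 3.542, Brisco 3.460, Carrow 3.561, Dorne 2.001, Eskel 5.436.
Lower quotas: Arden 3, Brisco 3, Carrow 3, Dorne 2, Eskel 5 (sum 16, leaving 2 seats).
Remainders in descending order: Carrow 0.561, Arden 0.542, Brisco 0.460, Eskel 0.436, Dorne 0.001.
The surplus seats go to Carrow, Arden.
Brisco receives 3.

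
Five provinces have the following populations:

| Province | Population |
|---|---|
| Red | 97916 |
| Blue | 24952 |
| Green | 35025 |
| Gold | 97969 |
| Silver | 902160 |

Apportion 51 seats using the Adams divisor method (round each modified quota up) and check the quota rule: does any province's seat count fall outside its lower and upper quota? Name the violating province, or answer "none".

Silver

Standard quotas: Red 4.312, Blue 1.099, Green 1.543, Gold 4.315, Silver 39.732.
Adams allocation: Red 5, Blue 2, Green 2, Gold 5, Silver 37.
Silver has quota 39.732 (lower 39, upper 40) but receives 37 — outside the quota interval.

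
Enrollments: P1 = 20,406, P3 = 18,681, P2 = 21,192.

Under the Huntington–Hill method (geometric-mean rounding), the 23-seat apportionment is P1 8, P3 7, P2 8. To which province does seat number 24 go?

P2

Priority for the next seat is population ÷ (√(s·(s+1))).
Priorities: P1 2404.870, P3 2496.354, P2 2497.501.
Highest priority: P2.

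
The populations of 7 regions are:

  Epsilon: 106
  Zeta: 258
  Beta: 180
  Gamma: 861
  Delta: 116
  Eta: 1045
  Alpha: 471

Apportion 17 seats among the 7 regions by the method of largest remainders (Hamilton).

Total 3037; standard divisor 3037/17 ≈ 178.647.
Standard quotas: Epsilon 0.593, Zeta 1.444, Beta 1.008, Gamma 4.820, Delta 0.649, Eta 5.850, Alpha 2.636.
Lower quotas: Epsilon 0, Zeta 1, Beta 1, Gamma 4, Delta 0, Eta 5, Alpha 2 (sum 13, leaving 4 seats).
Remainders in descending order: Eta 0.850, Gamma 0.820, Delta 0.649, Alpha 0.636, Epsilon 0.593, Zeta 0.444, Beta 0.008.
The surplus seats go to Eta, Gamma, Delta, Alpha.

Epsilon: 0, Zeta: 1, Beta: 1, Gamma: 5, Delta: 1, Eta: 6, Alpha: 3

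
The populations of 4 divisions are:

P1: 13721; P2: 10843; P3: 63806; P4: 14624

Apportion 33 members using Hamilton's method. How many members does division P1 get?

4

The standard divisor is 102994/33 ≈ 3121.03.
Standard quotas: P1 4.3963, P2 3.4742, P3 20.4439, P4 4.6856.
Lower quotas: P1 4, P2 3, P3 20, P4 4 (sum 31, leaving 2 seats).
Remainders in descending order: P4 0.6856, P2 0.4742, P3 0.4439, P1 0.3963.
Largest remainders: P4, P2 receive the extra seats.
P1 receives 4.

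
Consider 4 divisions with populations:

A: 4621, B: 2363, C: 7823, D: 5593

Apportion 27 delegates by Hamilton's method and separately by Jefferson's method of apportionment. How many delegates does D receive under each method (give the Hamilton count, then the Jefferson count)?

Hamilton: A 6, B 3, C 10, D 8.
Jefferson: A 6, B 3, C 11, D 7.
D gets 8 under Hamilton and 7 under Jefferson.

8 and 7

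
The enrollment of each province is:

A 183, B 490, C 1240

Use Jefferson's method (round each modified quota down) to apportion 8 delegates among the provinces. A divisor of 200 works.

A=0; B=2; C=6

With modified divisor 200: modified quotas A 0.915, B 2.450, C 6.200.
Rounding down: A 0, B 2, C 6 (total 8).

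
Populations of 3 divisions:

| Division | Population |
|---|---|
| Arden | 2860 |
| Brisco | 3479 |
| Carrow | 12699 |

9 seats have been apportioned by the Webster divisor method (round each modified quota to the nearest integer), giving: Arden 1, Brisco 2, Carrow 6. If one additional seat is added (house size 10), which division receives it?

Priority for the next seat is population ÷ (current seats + 0.5).
Priorities: Arden 1906.667, Brisco 1391.600, Carrow 1953.692.
Highest priority: Carrow.

Carrow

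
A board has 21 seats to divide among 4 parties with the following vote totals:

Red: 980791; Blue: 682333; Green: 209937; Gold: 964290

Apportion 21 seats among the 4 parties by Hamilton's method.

Standard divisor: 2837351 ÷ 21 ≈ 135111.952.
Standard quotas: Red 7.2591, Blue 5.0501, Green 1.5538, Gold 7.1370.
Lower quotas: Red 7, Blue 5, Green 1, Gold 7 (sum 20, leaving 1 seat).
Remainders in descending order: Green 0.5538, Red 0.2591, Gold 0.1370, Blue 0.0501.
Largest remainder: Green receives the extra seat.

Red 7, Blue 5, Green 2, Gold 7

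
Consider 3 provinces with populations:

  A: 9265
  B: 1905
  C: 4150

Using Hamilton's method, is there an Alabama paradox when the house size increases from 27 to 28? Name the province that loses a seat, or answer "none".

At 27 seats: A 16, B 4, C 7.
At 28 seats: A 17, B 3, C 8.
B drops from 4 to 3.

B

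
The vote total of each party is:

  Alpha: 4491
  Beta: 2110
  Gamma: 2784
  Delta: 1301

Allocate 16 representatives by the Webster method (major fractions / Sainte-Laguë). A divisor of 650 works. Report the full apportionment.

With modified divisor 650: modified quotas Alpha 6.909, Beta 3.246, Gamma 4.283, Delta 2.002.
Rounding to the nearest integer: Alpha 7, Beta 3, Gamma 4, Delta 2 (total 16).

Alpha=7, Beta=3, Gamma=4, Delta=2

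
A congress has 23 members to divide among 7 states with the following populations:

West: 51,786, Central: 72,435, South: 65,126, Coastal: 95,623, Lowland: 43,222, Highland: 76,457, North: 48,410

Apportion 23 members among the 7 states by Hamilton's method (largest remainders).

The standard divisor is 453059/23 ≈ 19698.217.
Standard quotas: West 2.6290, Central 3.6772, South 3.3062, Coastal 4.8544, Lowland 2.1942, Highland 3.8814, North 2.4576.
Lower quotas: West 2, Central 3, South 3, Coastal 4, Lowland 2, Highland 3, North 2 (sum 19, leaving 4 seats).
Remainders in descending order: Highland 0.8814, Coastal 0.8544, Central 0.6772, West 0.6290, North 0.4576, South 0.3062, Lowland 0.1942.
Largest remainders: Highland, Coastal, Central, West receive the extra seats.

West 3, Central 4, South 3, Coastal 5, Lowland 2, Highland 4, North 2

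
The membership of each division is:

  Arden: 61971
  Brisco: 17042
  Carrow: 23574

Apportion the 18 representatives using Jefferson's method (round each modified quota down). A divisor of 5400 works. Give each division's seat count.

With modified divisor 5400: modified quotas Arden 11.476, Brisco 3.156, Carrow 4.366.
Rounding down: Arden 11, Brisco 3, Carrow 4 (total 18).

Arden 11, Brisco 3, Carrow 4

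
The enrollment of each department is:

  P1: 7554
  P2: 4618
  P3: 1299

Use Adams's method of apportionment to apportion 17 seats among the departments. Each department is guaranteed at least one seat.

Standard divisor 13471/17 ≈ 792.412; standard quotas: P1 9.533, P2 5.828, P3 1.639.
Rounding up gives 10, 6, 2 = 18 seats, so the divisor must be adjusted.
With modified divisor 900: modified quotas P1 8.393, P2 5.131, P3 1.443.
Rounding up: P1 9, P2 6, P3 2 (total 17).

P1 9; P2 6; P3 2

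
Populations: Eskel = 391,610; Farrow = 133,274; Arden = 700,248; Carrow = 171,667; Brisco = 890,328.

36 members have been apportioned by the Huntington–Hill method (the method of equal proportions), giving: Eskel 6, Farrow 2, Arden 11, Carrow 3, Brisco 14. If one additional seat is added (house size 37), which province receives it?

Brisco

Priority for the next seat is population ÷ (√(s·(s+1))).
Priorities: Eskel 60426.735, Farrow 54408.883, Arden 60948.765, Carrow 49555.994, Brisco 61438.469.
Highest priority: Brisco.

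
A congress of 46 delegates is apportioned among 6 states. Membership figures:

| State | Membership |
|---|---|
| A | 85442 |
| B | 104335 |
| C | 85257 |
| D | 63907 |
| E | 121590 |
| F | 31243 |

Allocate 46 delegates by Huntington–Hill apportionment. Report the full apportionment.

With divisor 10790: modified quotas A 7.919, B 9.670, C 7.901, D 5.923, E 11.269, F 2.896.
Geometric-mean thresholds: A √(7·8)=7.483, B √(9·10)=9.487, C √(7·8)=7.483, D √(5·6)=5.477, E √(11·12)=11.489, F √(2·3)=2.449.
Each quota rounded against its threshold gives A 8, B 10, C 8, D 6, E 11, F 3 (total 46).

A=8; B=10; C=8; D=6; E=11; F=3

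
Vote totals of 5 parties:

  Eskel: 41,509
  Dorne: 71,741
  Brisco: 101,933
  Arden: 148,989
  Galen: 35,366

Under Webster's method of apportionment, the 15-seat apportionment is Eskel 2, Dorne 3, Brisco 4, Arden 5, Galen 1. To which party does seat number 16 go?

Arden

Priority for the next seat is population ÷ (current seats + 0.5).
Priorities: Eskel 16603.600, Dorne 20497.429, Brisco 22651.778, Arden 27088.909, Galen 23577.333.
Highest priority: Arden.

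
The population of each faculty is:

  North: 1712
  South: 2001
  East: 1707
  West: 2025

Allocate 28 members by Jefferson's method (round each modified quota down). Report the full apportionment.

Standard divisor 7445/28 ≈ 265.893; standard quotas: North 6.439, South 7.526, East 6.420, West 7.616.
Rounding down gives 6, 7, 6, 7 = 26 seats, so the divisor must be adjusted.
With modified divisor 247: modified quotas North 6.931, South 8.101, East 6.911, West 8.198.
Rounding down: North 6, South 8, East 6, West 8 (total 28).

North 6, South 8, East 6, West 8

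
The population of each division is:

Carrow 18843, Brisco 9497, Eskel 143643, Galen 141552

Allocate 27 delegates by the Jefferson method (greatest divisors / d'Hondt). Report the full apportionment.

Carrow: 1, Brisco: 0, Eskel: 13, Galen: 13

Standard divisor 313535/27 ≈ 11612.407; standard quotas: Carrow 1.623, Brisco 0.818, Eskel 12.370, Galen 12.190.
Rounding down gives 1, 0, 12, 12 = 25 seats, so the divisor must be adjusted.
With modified divisor 10600: modified quotas Carrow 1.778, Brisco 0.896, Eskel 13.551, Galen 13.354.
Rounding down: Carrow 1, Brisco 0, Eskel 13, Galen 13 (total 27).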